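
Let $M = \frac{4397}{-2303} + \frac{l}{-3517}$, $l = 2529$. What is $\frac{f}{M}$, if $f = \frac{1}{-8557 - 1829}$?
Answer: $\frac{8099651}{221102734896} \approx 3.6633 \cdot 10^{-5}$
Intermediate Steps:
$f = - \frac{1}{10386}$ ($f = \frac{1}{-10386} = - \frac{1}{10386} \approx -9.6284 \cdot 10^{-5}$)
$M = - \frac{21288536}{8099651}$ ($M = \frac{4397}{-2303} + \frac{2529}{-3517} = 4397 \left(- \frac{1}{2303}\right) + 2529 \left(- \frac{1}{3517}\right) = - \frac{4397}{2303} - \frac{2529}{3517} = - \frac{21288536}{8099651} \approx -2.6283$)
$\frac{f}{M} = - \frac{1}{10386 \left(- \frac{21288536}{8099651}\right)} = \left(- \frac{1}{10386}\right) \left(- \frac{8099651}{21288536}\right) = \frac{8099651}{221102734896}$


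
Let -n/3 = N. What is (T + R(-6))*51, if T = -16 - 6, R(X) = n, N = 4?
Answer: -1734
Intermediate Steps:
n = -12 (n = -3*4 = -12)
R(X) = -12
T = -22
(T + R(-6))*51 = (-22 - 12)*51 = -34*51 = -1734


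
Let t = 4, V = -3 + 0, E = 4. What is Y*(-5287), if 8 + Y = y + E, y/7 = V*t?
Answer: 465256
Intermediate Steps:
V = -3
y = -84 (y = 7*(-3*4) = 7*(-12) = -84)
Y = -88 (Y = -8 + (-84 + 4) = -8 - 80 = -88)
Y*(-5287) = -88*(-5287) = 465256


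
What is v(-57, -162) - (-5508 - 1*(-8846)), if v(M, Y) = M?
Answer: -3395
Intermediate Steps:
v(-57, -162) - (-5508 - 1*(-8846)) = -57 - (-5508 - 1*(-8846)) = -57 - (-5508 + 8846) = -57 - 1*3338 = -57 - 3338 = -3395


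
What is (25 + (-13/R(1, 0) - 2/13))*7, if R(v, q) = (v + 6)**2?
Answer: 15658/91 ≈ 172.07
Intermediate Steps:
R(v, q) = (6 + v)**2
(25 + (-13/R(1, 0) - 2/13))*7 = (25 + (-13/(6 + 1)**2 - 2/13))*7 = (25 + (-13/(7**2) - 2*1/13))*7 = (25 + (-13/49 - 2/13))*7 = (25 - 267/637)*7 = (15658/637)*7 = 15658/91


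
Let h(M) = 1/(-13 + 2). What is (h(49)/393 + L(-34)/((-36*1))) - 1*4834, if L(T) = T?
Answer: -125359801/25938 ≈ -4833.1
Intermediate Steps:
h(M) = -1/11 (h(M) = 1/(-11) = -1/11)
(h(49)/393 + L(-34)/((-36*1))) - 1*4834 = (-1/11/393 - 34/((-36*1))) - 1*4834 = (-1/11*1/393 - 34/(-36)) - 4834 = (-1/4323 - 34*(-1/36)) - 4834 = (-1/4323 + 17/18) - 4834 = 24491/25938 - 4834 = -125359801/25938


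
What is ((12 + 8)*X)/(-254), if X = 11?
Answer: -110/127 ≈ -0.86614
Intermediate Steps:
((12 + 8)*X)/(-254) = ((12 + 8)*11)/(-254) = (20*11)*(-1/254) = 220*(-1/254) = -110/127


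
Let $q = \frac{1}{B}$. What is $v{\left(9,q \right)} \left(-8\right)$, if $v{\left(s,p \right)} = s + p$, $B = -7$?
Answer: $- \frac{496}{7} \approx -70.857$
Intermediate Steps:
$q = - \frac{1}{7}$ ($q = \frac{1}{-7} = - \frac{1}{7} \approx -0.14286$)
$v{\left(s,p \right)} = p + s$
$v{\left(9,q \right)} \left(-8\right) = \left(- \frac{1}{7} + 9\right) \left(-8\right) = \frac{62}{7} \left(-8\right) = - \frac{496}{7}$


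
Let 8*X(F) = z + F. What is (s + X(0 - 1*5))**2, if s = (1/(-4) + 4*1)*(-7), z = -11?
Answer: 12769/16 ≈ 798.06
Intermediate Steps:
X(F) = -11/8 + F/8 (X(F) = (-11 + F)/8 = -11/8 + F/8)
s = -105/4 (s = (-1/4 + 4)*(-7) = (15/4)*(-7) = -105/4 ≈ -26.250)
(s + X(0 - 1*5))**2 = (-105/4 + (-11/8 + (0 - 1*5)/8))**2 = (-105/4 + (-11/8 + (0 - 5)/8))**2 = (-105/4 + (-11/8 + (1/8)*(-5)))**2 = (-105/4 + (-11/8 - 5/8))**2 = (-105/4 - 2)**2 = (-113/4)**2 = 12769/16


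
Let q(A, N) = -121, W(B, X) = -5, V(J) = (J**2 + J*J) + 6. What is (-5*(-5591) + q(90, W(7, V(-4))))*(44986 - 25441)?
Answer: 544015530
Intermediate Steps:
V(J) = 6 + 2*J**2 (V(J) = (J**2 + J**2) + 6 = 2*J**2 + 6 = 6 + 2*J**2)
(-5*(-5591) + q(90, W(7, V(-4))))*(44986 - 25441) = (-5*(-5591) - 121)*(44986 - 25441) = (27955 - 121)*19545 = 27834*19545 = 544015530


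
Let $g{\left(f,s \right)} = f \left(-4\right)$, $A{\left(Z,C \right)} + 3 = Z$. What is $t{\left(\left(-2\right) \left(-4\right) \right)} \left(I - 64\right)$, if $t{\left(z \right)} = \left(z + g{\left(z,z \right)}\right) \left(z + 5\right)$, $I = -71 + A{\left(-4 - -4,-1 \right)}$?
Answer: $43056$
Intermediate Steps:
$A{\left(Z,C \right)} = -3 + Z$
$g{\left(f,s \right)} = - 4 f$
$I = -74$ ($I = -71 - 3 = -74$)
$t{\left(z \right)} = - 3 z \left(5 + z\right)$ ($t{\left(z \right)} = \left(z - 4 z\right) \left(z + 5\right) = - 3 z \left(5 + z\right)$)
$t{\left(\left(-2\right) \left(-4\right) \right)} \left(I - 64\right) = 3 \left(\left(-2\right) \left(-4\right)\right) \left(-5 - \left(-2\right) \left(-4\right)\right) \left(-74 - 64\right) = 3 \cdot 8 \left(-5 - 8\right) \left(-138\right) = 3 \cdot 8 \left(-13\right) \left(-138\right) = \left(-312\right) \left(-138\right) = 43056$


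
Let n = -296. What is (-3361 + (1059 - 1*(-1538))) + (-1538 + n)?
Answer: -2598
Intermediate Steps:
(-3361 + (1059 - 1*(-1538))) + (-1538 + n) = (-3361 + (1059 - 1*(-1538))) + (-1538 - 296) = (-3361 + (1059 + 1538)) - 1834 = (-3361 + 2597) - 1834 = -764 - 1834 = -2598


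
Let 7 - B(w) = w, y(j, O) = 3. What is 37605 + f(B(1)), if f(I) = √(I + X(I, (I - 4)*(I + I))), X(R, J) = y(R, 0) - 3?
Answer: 37605 + √6 ≈ 37607.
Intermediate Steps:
B(w) = 7 - w
X(R, J) = 0 (X(R, J) = 3 - 3 = 0)
f(I) = √I (f(I) = √(I + 0) = √I)
37605 + f(B(1)) = 37605 + √(7 - 1*1) = 37605 + √(7 - 1) = 37605 + √6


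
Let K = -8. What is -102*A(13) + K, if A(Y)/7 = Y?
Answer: -9290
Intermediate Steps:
A(Y) = 7*Y
-102*A(13) + K = -714*13 - 8 = -102*91 - 8 = -9282 - 8 = -9290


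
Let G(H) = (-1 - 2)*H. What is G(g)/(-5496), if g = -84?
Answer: -21/458 ≈ -0.045852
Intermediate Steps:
G(H) = -3*H
G(g)/(-5496) = -3*(-84)/(-5496) = 252*(-1/5496) = -21/458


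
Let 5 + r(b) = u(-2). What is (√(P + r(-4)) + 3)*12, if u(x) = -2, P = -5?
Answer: 36 + 24*I*√3 ≈ 36.0 + 41.569*I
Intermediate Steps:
r(b) = -7 (r(b) = -5 - 2 = -7)
(√(P + r(-4)) + 3)*12 = (√(-5 - 7) + 3)*12 = (√(-12) + 3)*12 = (2*I*√3 + 3)*12 = (3 + 2*I*√3)*12 = 36 + 24*I*√3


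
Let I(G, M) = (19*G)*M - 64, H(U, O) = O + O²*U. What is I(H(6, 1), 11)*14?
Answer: 19586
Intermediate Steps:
H(U, O) = O + U*O²
I(G, M) = -64 + 19*G*M (I(G, M) = 19*G*M - 64 = -64 + 19*G*M)
I(H(6, 1), 11)*14 = (-64 + 19*(1*(1 + 1*6))*11)*14 = (-64 + 19*(1*(1 + 6))*11)*14 = (-64 + 19*(1*7)*11)*14 = (-64 + 19*7*11)*14 = (-64 + 1463)*14 = 1399*14 = 19586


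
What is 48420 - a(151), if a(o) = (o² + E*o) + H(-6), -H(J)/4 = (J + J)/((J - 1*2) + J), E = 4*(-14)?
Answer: 238549/7 ≈ 34078.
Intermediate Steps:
E = -56
H(J) = -8*J/(-2 + 2*J) (H(J) = -4*(J + J)/((J - 1*2) + J) = -4*2*J/((J - 2) + J) = -4*2*J/((-2 + J) + J) = -4*2*J/(-2 + 2*J) = -8*J/(-2 + 2*J))
a(o) = -24/7 + o² - 56*o (a(o) = (o² - 56*o) - 4*(-6)/(-1 - 6) = (o² - 56*o) - 4*(-6)/(-7) = (o² - 56*o) - 4*(-6)*(-⅐) = (o² - 56*o) - 24/7 = -24/7 + o² - 56*o)
48420 - a(151) = 48420 - (-24/7 + 151² - 56*151) = 48420 - (-24/7 + 22801 - 8456) = 48420 - 1*100391/7 = 48420 - 100391/7 = 238549/7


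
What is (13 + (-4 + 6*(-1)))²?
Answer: 9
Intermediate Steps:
(13 + (-4 + 6*(-1)))² = (13 + (-4 - 6))² = (13 - 10)² = 3² = 9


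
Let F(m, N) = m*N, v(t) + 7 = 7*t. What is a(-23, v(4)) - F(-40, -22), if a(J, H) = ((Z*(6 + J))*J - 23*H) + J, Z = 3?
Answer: -213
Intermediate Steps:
v(t) = -7 + 7*t
a(J, H) = J - 23*H + J*(18 + 3*J) (a(J, H) = ((3*(6 + J))*J - 23*H) + J = ((18 + 3*J)*J - 23*H) + J = (J*(18 + 3*J) - 23*H) + J = (-23*H + J*(18 + 3*J)) + J = J - 23*H + J*(18 + 3*J))
F(m, N) = N*m
a(-23, v(4)) - F(-40, -22) = (-23*(-7 + 7*4) + 3*(-23)² + 19*(-23)) - (-22)*(-40) = (-23*(-7 + 28) + 3*529 - 437) - 1*880 = (-23*21 + 1587 - 437) - 880 = (-483 + 1587 - 437) - 880 = 667 - 880 = -213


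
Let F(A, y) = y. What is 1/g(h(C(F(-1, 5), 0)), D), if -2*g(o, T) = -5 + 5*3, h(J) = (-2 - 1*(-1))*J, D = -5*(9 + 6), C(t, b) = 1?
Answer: -⅕ ≈ -0.20000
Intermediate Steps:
D = -75 (D = -5*15 = -75)
h(J) = -J (h(J) = (-2 + 1)*J = -J)
g(o, T) = -5 (g(o, T) = -(-5 + 5*3)/2 = -(-5 + 15)/2 = -½*10 = -5)
1/g(h(C(F(-1, 5), 0)), D) = 1/(-5) = -⅕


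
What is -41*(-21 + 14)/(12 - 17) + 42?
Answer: -77/5 ≈ -15.400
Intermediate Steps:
-41*(-21 + 14)/(12 - 17) + 42 = -(-287)/(-5) + 42 = -(-287)*(-1)/5 + 42 = -41*7/5 + 42 = -287/5 + 42 = -77/5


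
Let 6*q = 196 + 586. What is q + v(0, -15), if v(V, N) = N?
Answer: 346/3 ≈ 115.33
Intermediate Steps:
q = 391/3 (q = (196 + 586)/6 = (1/6)*782 = 391/3 ≈ 130.33)
q + v(0, -15) = 391/3 - 15 = 346/3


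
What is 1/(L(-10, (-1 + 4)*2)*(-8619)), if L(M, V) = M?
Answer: 1/86190 ≈ 1.1602e-5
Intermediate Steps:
1/(L(-10, (-1 + 4)*2)*(-8619)) = 1/(-10*(-8619)) = -1/10*(-1/8619) = 1/86190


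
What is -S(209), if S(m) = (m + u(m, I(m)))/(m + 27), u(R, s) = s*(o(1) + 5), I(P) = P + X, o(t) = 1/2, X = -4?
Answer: -2673/472 ≈ -5.6631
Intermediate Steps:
o(t) = 1/2
I(P) = -4 + P (I(P) = P - 4 = -4 + P)
u(R, s) = 11*s/2 (u(R, s) = s*(1/2 + 5) = s*(11/2) = 11*s/2)
S(m) = (-22 + 13*m/2)/(27 + m) (S(m) = (m + 11*(-4 + m)/2)/(m + 27) = (m + (-22 + 11*m/2))/(27 + m) = (-22 + 13*m/2)/(27 + m))
-S(209) = -(-44 + 13*209)/(2*(27 + 209)) = -(-44 + 2717)/(2*236) = -2673/(2*236) = -1*2673/472 = -2673/472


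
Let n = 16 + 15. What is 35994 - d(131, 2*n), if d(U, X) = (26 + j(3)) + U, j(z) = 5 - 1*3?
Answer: 35835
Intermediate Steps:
n = 31
j(z) = 2 (j(z) = 5 - 3 = 2)
d(U, X) = 28 + U (d(U, X) = (26 + 2) + U = 28 + U)
35994 - d(131, 2*n) = 35994 - (28 + 131) = 35994 - 1*159 = 35994 - 159 = 35835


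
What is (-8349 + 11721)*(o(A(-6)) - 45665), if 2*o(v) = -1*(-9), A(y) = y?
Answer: -153967206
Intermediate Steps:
o(v) = 9/2 (o(v) = (-1*(-9))/2 = (½)*9 = 9/2)
(-8349 + 11721)*(o(A(-6)) - 45665) = (-8349 + 11721)*(9/2 - 45665) = 3372*(-91321/2) = -153967206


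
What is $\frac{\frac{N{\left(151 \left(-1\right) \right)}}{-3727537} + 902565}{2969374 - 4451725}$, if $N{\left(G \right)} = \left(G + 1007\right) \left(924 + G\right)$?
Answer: $- \frac{3364343770717}{5525518199487} \approx -0.60887$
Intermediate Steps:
$N{\left(G \right)} = \left(924 + G\right) \left(1007 + G\right)$ ($N{\left(G \right)} = \left(1007 + G\right) \left(924 + G\right) = \left(924 + G\right) \left(1007 + G\right)$)
$\frac{\frac{N{\left(151 \left(-1\right) \right)}}{-3727537} + 902565}{2969374 - 4451725} = \frac{\frac{930468 + \left(151 \left(-1\right)\right)^{2} + 1931 \cdot 151 \left(-1\right)}{-3727537} + 902565}{2969374 - 4451725} = \frac{\left(930468 + \left(-151\right)^{2} + 1931 \left(-151\right)\right) \left(- \frac{1}{3727537}\right) + 902565}{-1482351} = \left(\left(930468 + 22801 - 291581\right) \left(- \frac{1}{3727537}\right) + 902565\right) \left(- \frac{1}{1482351}\right) = \left(661688 \left(- \frac{1}{3727537}\right) + 902565\right) \left(- \frac{1}{1482351}\right) = \left(- \frac{661688}{3727537} + 902565\right) \left(- \frac{1}{1482351}\right) = \frac{3364343770717}{3727537} \left(- \frac{1}{1482351}\right) = - \frac{3364343770717}{5525518199487}$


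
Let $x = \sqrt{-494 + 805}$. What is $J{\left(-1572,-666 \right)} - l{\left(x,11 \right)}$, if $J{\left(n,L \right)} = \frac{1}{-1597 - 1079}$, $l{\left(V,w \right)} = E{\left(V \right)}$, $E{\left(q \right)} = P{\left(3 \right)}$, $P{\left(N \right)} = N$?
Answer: $- \frac{8029}{2676} \approx -3.0004$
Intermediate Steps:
$E{\left(q \right)} = 3$
$x = \sqrt{311} \approx 17.635$
$l{\left(V,w \right)} = 3$
$J{\left(n,L \right)} = - \frac{1}{2676}$ ($J{\left(n,L \right)} = \frac{1}{-2676} = - \frac{1}{2676}$)
$J{\left(-1572,-666 \right)} - l{\left(x,11 \right)} = - \frac{1}{2676} - 3 = - \frac{8029}{2676}$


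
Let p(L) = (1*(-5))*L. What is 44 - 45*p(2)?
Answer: 494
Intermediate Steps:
p(L) = -5*L
44 - 45*p(2) = 44 - (-225)*2 = 44 - 45*(-10) = 44 + 450 = 494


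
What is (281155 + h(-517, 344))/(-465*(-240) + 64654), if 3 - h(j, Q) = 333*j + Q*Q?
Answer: 334983/176254 ≈ 1.9006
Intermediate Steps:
h(j, Q) = 3 - Q**2 - 333*j (h(j, Q) = 3 - (333*j + Q*Q) = 3 - (333*j + Q**2) = 3 - (Q**2 + 333*j) = 3 + (-Q**2 - 333*j) = 3 - Q**2 - 333*j)
(281155 + h(-517, 344))/(-465*(-240) + 64654) = (281155 + (3 - 1*344**2 - 333*(-517)))/(-465*(-240) + 64654) = (281155 + (3 - 1*118336 + 172161))/(111600 + 64654) = (281155 + (3 - 118336 + 172161))/176254 = (281155 + 53828)*(1/176254) = 334983*(1/176254) = 334983/176254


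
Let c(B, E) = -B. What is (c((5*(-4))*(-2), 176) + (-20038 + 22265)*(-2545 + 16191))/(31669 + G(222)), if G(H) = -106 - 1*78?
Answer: 30389602/31485 ≈ 965.21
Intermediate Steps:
G(H) = -184 (G(H) = -106 - 78 = -184)
(c((5*(-4))*(-2), 176) + (-20038 + 22265)*(-2545 + 16191))/(31669 + G(222)) = (-5*(-4)*(-2) + (-20038 + 22265)*(-2545 + 16191))/(31669 - 184) = (-(-20)*(-2) + 2227*13646)/31485 = (-1*40 + 30389642)*(1/31485) = (-40 + 30389642)*(1/31485) = 30389602*(1/31485) = 30389602/31485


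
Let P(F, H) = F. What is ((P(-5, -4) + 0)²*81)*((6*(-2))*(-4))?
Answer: 97200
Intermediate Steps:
((P(-5, -4) + 0)²*81)*((6*(-2))*(-4)) = ((-5 + 0)²*81)*((6*(-2))*(-4)) = ((-5)²*81)*(-12*(-4)) = (25*81)*48 = 2025*48 = 97200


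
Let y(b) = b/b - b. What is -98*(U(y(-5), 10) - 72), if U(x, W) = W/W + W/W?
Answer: 6860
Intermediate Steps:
y(b) = 1 - b
U(x, W) = 2 (U(x, W) = 1 + 1 = 2)
-98*(U(y(-5), 10) - 72) = -98*(2 - 72) = -98*(-70) = 6860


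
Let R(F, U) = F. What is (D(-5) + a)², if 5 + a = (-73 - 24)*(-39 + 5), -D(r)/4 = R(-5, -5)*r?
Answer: 10195249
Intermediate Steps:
D(r) = 20*r (D(r) = -(-20)*r = 20*r)
a = 3293 (a = -5 + (-73 - 24)*(-39 + 5) = -5 - 97*(-34) = -5 + 3298 = 3293)
(D(-5) + a)² = (20*(-5) + 3293)² = (-100 + 3293)² = 3193² = 10195249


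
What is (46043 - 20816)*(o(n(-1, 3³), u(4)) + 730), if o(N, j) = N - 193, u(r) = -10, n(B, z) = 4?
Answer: 13647807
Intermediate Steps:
o(N, j) = -193 + N
(46043 - 20816)*(o(n(-1, 3³), u(4)) + 730) = (46043 - 20816)*((-193 + 4) + 730) = 25227*(-189 + 730) = 25227*541 = 13647807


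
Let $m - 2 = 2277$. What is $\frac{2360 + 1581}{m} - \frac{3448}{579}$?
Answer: $- \frac{5576153}{1319541} \approx -4.2258$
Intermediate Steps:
$m = 2279$ ($m = 2 + 2277 = 2279$)
$\frac{2360 + 1581}{m} - \frac{3448}{579} = \frac{2360 + 1581}{2279} - \frac{3448}{579} = 3941 \cdot \frac{1}{2279} - \frac{3448}{579} = \frac{3941}{2279} - \frac{3448}{579} = - \frac{5576153}{1319541}$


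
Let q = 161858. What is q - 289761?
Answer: -127903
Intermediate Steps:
q - 289761 = 161858 - 289761 = -127903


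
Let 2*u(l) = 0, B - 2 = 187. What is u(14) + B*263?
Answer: 49707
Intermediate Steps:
B = 189 (B = 2 + 187 = 189)
u(l) = 0 (u(l) = (½)*0 = 0)
u(14) + B*263 = 0 + 189*263 = 0 + 49707 = 49707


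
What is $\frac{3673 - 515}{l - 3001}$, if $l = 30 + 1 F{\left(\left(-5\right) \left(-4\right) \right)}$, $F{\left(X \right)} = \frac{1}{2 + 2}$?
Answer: $- \frac{12632}{11883} \approx -1.063$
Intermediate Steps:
$F{\left(X \right)} = \frac{1}{4}$
$l = \frac{121}{4}$ ($l = 30 + 1 \cdot \frac{1}{4} = 30 + \frac{1}{4} = \frac{121}{4} \approx 30.25$)
$\frac{3673 - 515}{l - 3001} = \frac{3673 - 515}{\frac{121}{4} - 3001} = \frac{3158}{- \frac{11883}{4}} = 3158 \left(- \frac{4}{11883}\right) = - \frac{12632}{11883}$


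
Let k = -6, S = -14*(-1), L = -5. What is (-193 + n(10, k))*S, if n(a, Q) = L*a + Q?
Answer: -3486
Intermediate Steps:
S = 14
n(a, Q) = Q - 5*a (n(a, Q) = -5*a + Q = Q - 5*a)
(-193 + n(10, k))*S = (-193 + (-6 - 5*10))*14 = (-193 + (-6 - 50))*14 = (-193 - 56)*14 = -249*14 = -3486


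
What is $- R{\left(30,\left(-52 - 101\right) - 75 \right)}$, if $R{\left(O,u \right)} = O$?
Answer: $-30$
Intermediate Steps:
$- R{\left(30,\left(-52 - 101\right) - 75 \right)} = \left(-1\right) 30 = -30$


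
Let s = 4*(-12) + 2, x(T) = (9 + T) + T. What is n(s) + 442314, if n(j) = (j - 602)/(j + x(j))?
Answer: 19019718/43 ≈ 4.4232e+5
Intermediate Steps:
x(T) = 9 + 2*T
s = -46 (s = -48 + 2 = -46)
n(j) = (-602 + j)/(9 + 3*j) (n(j) = (j - 602)/(j + (9 + 2*j)) = (-602 + j)/(9 + 3*j))
n(s) + 442314 = (-602 - 46)/(3*(3 - 46)) + 442314 = (⅓)*(-648)/(-43) + 442314 = (⅓)*(-1/43)*(-648) + 442314 = 216/43 + 442314 = 19019718/43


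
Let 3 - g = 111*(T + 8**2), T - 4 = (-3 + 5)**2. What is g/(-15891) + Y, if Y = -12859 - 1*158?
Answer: -68948386/5297 ≈ -13017.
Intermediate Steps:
Y = -13017 (Y = -12859 - 158 = -13017)
T = 8 (T = 4 + (-3 + 5)**2 = 4 + 2**2 = 4 + 4 = 8)
g = -7989 (g = 3 - 111*(8 + 8**2) = 3 - 111*(8 + 64) = 3 - 111*72 = 3 - 1*7992 = 3 - 7992 = -7989)
g/(-15891) + Y = -7989/(-15891) - 13017 = -7989*(-1/15891) - 13017 = 2663/5297 - 13017 = -68948386/5297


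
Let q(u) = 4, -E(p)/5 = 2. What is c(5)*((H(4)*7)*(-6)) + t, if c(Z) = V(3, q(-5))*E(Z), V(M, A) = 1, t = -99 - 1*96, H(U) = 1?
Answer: 225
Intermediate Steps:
E(p) = -10 (E(p) = -5*2 = -10)
t = -195 (t = -99 - 96 = -195)
c(Z) = -10 (c(Z) = 1*(-10) = -10)
c(5)*((H(4)*7)*(-6)) + t = -10*1*7*(-6) - 195 = -70*(-6) - 195 = -10*(-42) - 195 = 420 - 195 = 225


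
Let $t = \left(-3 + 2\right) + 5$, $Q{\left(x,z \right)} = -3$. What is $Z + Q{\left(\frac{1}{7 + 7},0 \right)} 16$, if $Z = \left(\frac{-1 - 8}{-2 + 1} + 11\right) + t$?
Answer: $-24$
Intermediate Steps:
$t = 4$ ($t = -1 + 5 = 4$)
$Z = 24$ ($Z = \left(\frac{-1 - 8}{-2 + 1} + 11\right) + 4 = \left(- \frac{9}{-1} + 11\right) + 4 = \left(\left(-9\right) \left(-1\right) + 11\right) + 4 = \left(9 + 11\right) + 4 = 20 + 4 = 24$)
$Z + Q{\left(\frac{1}{7 + 7},0 \right)} 16 = 24 - 48 = -24$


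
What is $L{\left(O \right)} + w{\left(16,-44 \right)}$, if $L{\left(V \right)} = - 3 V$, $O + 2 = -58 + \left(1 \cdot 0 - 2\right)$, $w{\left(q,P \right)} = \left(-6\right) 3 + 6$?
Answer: $174$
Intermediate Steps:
$w{\left(q,P \right)} = -12$ ($w{\left(q,P \right)} = -18 + 6 = -12$)
$O = -62$ ($O = -2 + \left(-58 + \left(1 \cdot 0 - 2\right)\right) = -2 + \left(-58 + \left(0 - 2\right)\right) = -2 - 60 = -62$)
$L{\left(O \right)} + w{\left(16,-44 \right)} = \left(-3\right) \left(-62\right) - 12 = 186 - 12 = 174$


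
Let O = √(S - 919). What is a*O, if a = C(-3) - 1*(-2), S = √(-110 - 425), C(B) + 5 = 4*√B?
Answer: √(-919 + I*√535)*(-3 + 4*I*√3) ≈ -211.19 - 88.309*I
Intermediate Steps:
C(B) = -5 + 4*√B
S = I*√535 (S = √(-535) = I*√535 ≈ 23.13*I)
a = -3 + 4*I*√3 (a = (-5 + 4*√(-3)) - 1*(-2) = (-5 + 4*(I*√3)) + 2 = (-5 + 4*I*√3) + 2 = -3 + 4*I*√3 ≈ -3.0 + 6.9282*I)
O = √(-919 + I*√535) (O = √(I*√535 - 919) = √(-919 + I*√535) ≈ 0.3815 + 30.317*I)
a*O = (-3 + 4*I*√3)*√(-919 + I*√535) = √(-919 + I*√535)*(-3 + 4*I*√3)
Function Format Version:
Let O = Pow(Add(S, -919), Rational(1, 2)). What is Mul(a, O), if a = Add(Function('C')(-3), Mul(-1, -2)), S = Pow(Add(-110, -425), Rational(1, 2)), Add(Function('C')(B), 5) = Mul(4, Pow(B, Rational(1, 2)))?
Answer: Mul(Pow(Add(-919, Mul(I, Pow(535, Rational(1, 2)))), Rational(1, 2)), Add(-3, Mul(4, I, Pow(3, Rational(1, 2))))) ≈ Add(-211.19, Mul(-88.309, I))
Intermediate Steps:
Function('C')(B) = Add(-5, Mul(4, Pow(B, Rational(1, 2))))
S = Mul(I, Pow(535, Rational(1, 2))) (S = Pow(-535, Rational(1, 2)) = Mul(I, Pow(535, Rational(1, 2))) ≈ Mul(23.130, I))
a = Add(-3, Mul(4, I, Pow(3, Rational(1, 2)))) (a = Add(Add(-5, Mul(4, Pow(-3, Rational(1, 2)))), Mul(-1, -2)) = Add(Add(-5, Mul(4, Mul(I, Pow(3, Rational(1, 2))))), 2) = Add(Add(-5, Mul(4, I, Pow(3, Rational(1, 2)))), 2) = Add(-3, Mul(4, I, Pow(3, Rational(1, 2)))) ≈ Add(-3.0000, Mul(6.9282, I)))
O = Pow(Add(-919, Mul(I, Pow(535, Rational(1, 2)))), Rational(1, 2)) (O = Pow(Add(Mul(I, Pow(535, Rational(1, 2))), -919), Rational(1, 2)) = Pow(Add(-919, Mul(I, Pow(535, Rational(1, 2)))), Rational(1, 2)) ≈ Add(0.3815, Mul(30.317, I)))
Mul(a, O) = Mul(Add(-3, Mul(4, I, Pow(3, Rational(1, 2)))), Pow(Add(-919, Mul(I, Pow(535, Rational(1, 2)))), Rational(1, 2))) = Mul(Pow(Add(-919, Mul(I, Pow(535, Rational(1, 2)))), Rational(1, 2)), Add(-3, Mul(4, I, Pow(3, Rational(1, 2)))))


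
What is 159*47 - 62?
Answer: 7411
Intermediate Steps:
159*47 - 62 = 7473 - 62 = 7411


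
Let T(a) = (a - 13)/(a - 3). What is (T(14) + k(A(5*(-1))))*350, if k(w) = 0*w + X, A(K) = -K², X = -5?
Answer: -18900/11 ≈ -1718.2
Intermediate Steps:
T(a) = (-13 + a)/(-3 + a)
k(w) = -5 (k(w) = 0*w - 5 = 0 - 5 = -5)
(T(14) + k(A(5*(-1))))*350 = ((-13 + 14)/(-3 + 14) - 5)*350 = (1/11 - 5)*350 = -54/11*350 = -18900/11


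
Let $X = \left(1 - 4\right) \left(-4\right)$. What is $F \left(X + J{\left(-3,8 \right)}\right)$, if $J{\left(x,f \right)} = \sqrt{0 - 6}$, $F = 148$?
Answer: $1776 + 148 i \sqrt{6} \approx 1776.0 + 362.52 i$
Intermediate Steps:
$J{\left(x,f \right)} = i \sqrt{6}$ ($J{\left(x,f \right)} = \sqrt{-6} = i \sqrt{6}$)
$X = 12$ ($X = \left(-3\right) \left(-4\right) = 12$)
$F \left(X + J{\left(-3,8 \right)}\right) = 148 \left(12 + i \sqrt{6}\right) = 1776 + 148 i \sqrt{6}$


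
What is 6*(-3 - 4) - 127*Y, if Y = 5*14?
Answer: -8932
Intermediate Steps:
Y = 70
6*(-3 - 4) - 127*Y = 6*(-3 - 4) - 127*70 = 6*(-7) - 8890 = -42 - 8890 = -8932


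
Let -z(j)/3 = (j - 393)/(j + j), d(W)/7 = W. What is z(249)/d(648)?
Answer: 1/5229 ≈ 0.00019124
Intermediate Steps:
d(W) = 7*W
z(j) = -3*(-393 + j)/(2*j) (z(j) = -3*(j - 393)/(j + j) = -3*(-393 + j)/(2*j))
z(249)/d(648) = ((3/2)*(393 - 1*249)/249)/((7*648)) = ((3/2)*(1/249)*(393 - 249))/4536 = ((3/2)*(1/249)*144)*(1/4536) = (72/83)*(1/4536) = 1/5229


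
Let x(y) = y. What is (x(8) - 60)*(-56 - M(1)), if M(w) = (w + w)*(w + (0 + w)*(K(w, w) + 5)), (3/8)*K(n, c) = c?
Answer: 11440/3 ≈ 3813.3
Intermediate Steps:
K(n, c) = 8*c/3
M(w) = 2*w*(w + w*(5 + 8*w/3)) (M(w) = (w + w)*(w + (0 + w)*(8*w/3 + 5)) = (2*w)*(w + w*(5 + 8*w/3)) = 2*w*(w + w*(5 + 8*w/3)))
(x(8) - 60)*(-56 - M(1)) = (8 - 60)*(-56 - 1²*(12 + (16/3)*1)) = -52*(-56 - (12 + 16/3)) = -52*(-56 - 52/3) = -52*(-220/3) = 11440/3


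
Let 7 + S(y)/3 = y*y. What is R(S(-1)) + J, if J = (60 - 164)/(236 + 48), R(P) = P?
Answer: -1304/71 ≈ -18.366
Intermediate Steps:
S(y) = -21 + 3*y² (S(y) = -21 + 3*(y*y) = -21 + 3*y²)
J = -26/71 (J = -104/284 = -104*1/284 = -26/71 ≈ -0.36620)
R(S(-1)) + J = (-21 + 3*(-1)²) - 26/71 = (-21 + 3*1) - 26/71 = (-21 + 3) - 26/71 = -18 - 26/71 = -1304/71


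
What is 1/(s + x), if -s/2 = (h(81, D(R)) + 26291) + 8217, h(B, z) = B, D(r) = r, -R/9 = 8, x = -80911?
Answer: -1/150089 ≈ -6.6627e-6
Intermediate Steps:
R = -72 (R = -9*8 = -72)
s = -69178 (s = -2*((81 + 26291) + 8217) = -2*(26372 + 8217) = -2*34589 = -69178)
1/(s + x) = 1/(-69178 - 80911) = 1/(-150089) = -1/150089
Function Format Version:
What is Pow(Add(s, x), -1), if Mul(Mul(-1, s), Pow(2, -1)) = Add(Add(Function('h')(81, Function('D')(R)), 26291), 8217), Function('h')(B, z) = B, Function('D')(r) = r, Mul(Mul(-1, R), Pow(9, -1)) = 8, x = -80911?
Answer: Rational(-1, 150089) ≈ -6.6627e-6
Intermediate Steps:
R = -72 (R = Mul(-9, 8) = -72)
s = -69178 (s = Mul(-2, Add(Add(81, 26291), 8217)) = Mul(-2, Add(26372, 8217)) = Mul(-2, 34589) = -69178)
Pow(Add(s, x), -1) = Pow(Add(-69178, -80911), -1) = Pow(-150089, -1) = Rational(-1, 150089)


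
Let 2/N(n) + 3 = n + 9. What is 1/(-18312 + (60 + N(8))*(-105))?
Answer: -1/24627 ≈ -4.0606e-5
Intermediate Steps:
N(n) = 2/(6 + n) (N(n) = 2/(-3 + (n + 9)) = 2/(-3 + (9 + n)) = 2/(6 + n))
1/(-18312 + (60 + N(8))*(-105)) = 1/(-18312 + (60 + 2/(6 + 8))*(-105)) = 1/(-18312 + (60 + 2/14)*(-105)) = 1/(-18312 + (60 + 2*(1/14))*(-105)) = 1/(-18312 + (60 + ⅐)*(-105)) = 1/(-18312 + (421/7)*(-105)) = 1/(-18312 - 6315) = 1/(-24627) = -1/24627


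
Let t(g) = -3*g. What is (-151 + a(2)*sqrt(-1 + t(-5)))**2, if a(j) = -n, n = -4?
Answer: 23025 - 1208*sqrt(14) ≈ 18505.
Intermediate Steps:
a(j) = 4 (a(j) = -1*(-4) = 4)
(-151 + a(2)*sqrt(-1 + t(-5)))**2 = (-151 + 4*sqrt(-1 - 3*(-5)))**2 = (-151 + 4*sqrt(-1 + 15))**2 = (-151 + 4*sqrt(14))**2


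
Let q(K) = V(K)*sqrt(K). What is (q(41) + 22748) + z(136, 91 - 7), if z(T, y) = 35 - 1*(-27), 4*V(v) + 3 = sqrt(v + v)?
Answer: 22810 + sqrt(41)*(-3 + sqrt(82))/4 ≈ 22820.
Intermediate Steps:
V(v) = -3/4 + sqrt(2)*sqrt(v)/4 (V(v) = -3/4 + sqrt(v + v)/4 = -3/4 + sqrt(2*v)/4 = -3/4 + (sqrt(2)*sqrt(v))/4 = -3/4 + sqrt(2)*sqrt(v)/4)
z(T, y) = 62 (z(T, y) = 35 + 27 = 62)
q(K) = sqrt(K)*(-3/4 + sqrt(2)*sqrt(K)/4) (q(K) = (-3/4 + sqrt(2)*sqrt(K)/4)*sqrt(K) = sqrt(K)*(-3/4 + sqrt(2)*sqrt(K)/4))
(q(41) + 22748) + z(136, 91 - 7) = ((-3*sqrt(41)/4 + (1/4)*41*sqrt(2)) + 22748) + 62 = ((-3*sqrt(41)/4 + 41*sqrt(2)/4) + 22748) + 62 = (22748 - 3*sqrt(41)/4 + 41*sqrt(2)/4) + 62 = 22810 - 3*sqrt(41)/4 + 41*sqrt(2)/4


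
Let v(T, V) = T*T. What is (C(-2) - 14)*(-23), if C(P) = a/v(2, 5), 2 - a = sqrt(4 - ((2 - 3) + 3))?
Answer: 621/2 + 23*sqrt(2)/4 ≈ 318.63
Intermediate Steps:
v(T, V) = T**2
a = 2 - sqrt(2) (a = 2 - sqrt(4 - ((2 - 3) + 3)) = 2 - sqrt(4 - (-1 + 3)) = 2 - sqrt(4 - 1*2) = 2 - sqrt(4 - 2) = 2 - sqrt(2) ≈ 0.58579)
C(P) = 1/2 - sqrt(2)/4 (C(P) = (2 - sqrt(2))/(2**2) = (2 - sqrt(2))/4 = (2 - sqrt(2))*(1/4) = 1/2 - sqrt(2)/4)
(C(-2) - 14)*(-23) = ((1/2 - sqrt(2)/4) - 14)*(-23) = (-27/2 - sqrt(2)/4)*(-23) = 621/2 + 23*sqrt(2)/4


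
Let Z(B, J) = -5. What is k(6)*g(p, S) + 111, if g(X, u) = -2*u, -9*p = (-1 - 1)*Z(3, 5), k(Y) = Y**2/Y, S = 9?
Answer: 3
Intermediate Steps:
k(Y) = Y
p = -10/9 (p = -(-1 - 1)*(-5)/9 = -(-2)*(-5)/9 = -1/9*10 = -10/9 ≈ -1.1111)
k(6)*g(p, S) + 111 = 6*(-2*9) + 111 = 6*(-18) + 111 = -108 + 111 = 3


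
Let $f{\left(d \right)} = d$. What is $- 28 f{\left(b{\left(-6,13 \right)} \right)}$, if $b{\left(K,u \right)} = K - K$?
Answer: $0$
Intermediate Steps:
$b{\left(K,u \right)} = 0$
$- 28 f{\left(b{\left(-6,13 \right)} \right)} = \left(-28\right) 0 = 0$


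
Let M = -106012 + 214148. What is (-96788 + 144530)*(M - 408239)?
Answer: -14327517426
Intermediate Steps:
M = 108136
(-96788 + 144530)*(M - 408239) = (-96788 + 144530)*(108136 - 408239) = 47742*(-300103) = -14327517426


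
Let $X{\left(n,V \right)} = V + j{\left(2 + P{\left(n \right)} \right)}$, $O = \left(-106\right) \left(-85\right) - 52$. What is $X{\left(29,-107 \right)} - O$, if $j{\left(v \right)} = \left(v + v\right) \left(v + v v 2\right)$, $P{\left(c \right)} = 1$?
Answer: $-8939$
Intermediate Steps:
$O = 8958$ ($O = 9010 - 52 = 8958$)
$j{\left(v \right)} = 2 v \left(v + 2 v^{2}\right)$ ($j{\left(v \right)} = 2 v \left(v + v^{2} \cdot 2\right) = 2 v \left(v + 2 v^{2}\right)$)
$X{\left(n,V \right)} = 126 + V$ ($X{\left(n,V \right)} = V + \left(2 + 1\right)^{2} \left(2 + 4 \left(2 + 1\right)\right) = V + 3^{2} \left(2 + 4 \cdot 3\right) = V + 9 \left(2 + 12\right) = V + 9 \cdot 14 = V + 126 = 126 + V$)
$X{\left(29,-107 \right)} - O = \left(126 - 107\right) - 8958 = 19 - 8958 = -8939$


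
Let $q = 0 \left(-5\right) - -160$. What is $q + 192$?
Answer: $352$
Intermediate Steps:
$q = 160$ ($q = 0 + 160 = 160$)
$q + 192 = 160 + 192 = 352$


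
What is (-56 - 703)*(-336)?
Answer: 255024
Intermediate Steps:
(-56 - 703)*(-336) = -759*(-336) = 255024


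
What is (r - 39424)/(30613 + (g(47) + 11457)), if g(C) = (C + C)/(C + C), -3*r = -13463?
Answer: -104809/126213 ≈ -0.83041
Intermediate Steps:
r = 13463/3 (r = -1/3*(-13463) = 13463/3 ≈ 4487.7)
g(C) = 1 (g(C) = (2*C)/((2*C)) = (2*C)*(1/(2*C)) = 1)
(r - 39424)/(30613 + (g(47) + 11457)) = (13463/3 - 39424)/(30613 + (1 + 11457)) = -104809/(3*(30613 + 11458)) = -104809/3/42071 = -104809/3*1/42071 = -104809/126213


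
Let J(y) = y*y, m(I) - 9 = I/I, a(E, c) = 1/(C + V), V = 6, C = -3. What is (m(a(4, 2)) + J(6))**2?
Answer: 2116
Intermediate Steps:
a(E, c) = 1/3 (a(E, c) = 1/(-3 + 6) = 1/3)
m(I) = 10 (m(I) = 9 + I/I = 9 + 1 = 10)
J(y) = y**2
(m(a(4, 2)) + J(6))**2 = (10 + 6**2)**2 = (10 + 36)**2 = 46**2 = 2116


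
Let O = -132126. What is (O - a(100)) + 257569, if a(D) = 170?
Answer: 125273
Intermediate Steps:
(O - a(100)) + 257569 = (-132126 - 1*170) + 257569 = (-132126 - 170) + 257569 = -132296 + 257569 = 125273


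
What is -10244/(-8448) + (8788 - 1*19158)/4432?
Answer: -659443/585024 ≈ -1.1272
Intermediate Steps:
-10244/(-8448) + (8788 - 1*19158)/4432 = -10244*(-1/8448) + (8788 - 19158)*(1/4432) = 2561/2112 - 10370*1/4432 = 2561/2112 - 5185/2216 = -659443/585024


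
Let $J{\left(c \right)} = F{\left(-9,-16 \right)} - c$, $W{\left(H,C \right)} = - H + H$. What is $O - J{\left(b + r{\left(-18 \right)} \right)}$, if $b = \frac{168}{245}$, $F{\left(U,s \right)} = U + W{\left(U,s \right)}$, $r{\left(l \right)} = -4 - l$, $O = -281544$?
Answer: $- \frac{9853211}{35} \approx -2.8152 \cdot 10^{5}$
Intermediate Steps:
$W{\left(H,C \right)} = 0$
$F{\left(U,s \right)} = U$ ($F{\left(U,s \right)} = U + 0 = U$)
$b = \frac{24}{35}$ ($b = 168 \cdot \frac{1}{245} = \frac{24}{35} \approx 0.68571$)
$J{\left(c \right)} = -9 - c$
$O - J{\left(b + r{\left(-18 \right)} \right)} = -281544 - \left(-9 - \left(\frac{24}{35} - -14\right)\right) = -281544 - \left(-9 - \left(\frac{24}{35} + \left(-4 + 18\right)\right)\right) = -281544 - \left(-9 - \left(\frac{24}{35} + 14\right)\right) = -281544 - \left(-9 - \frac{514}{35}\right) = -281544 - - \frac{829}{35} = -281544 + \frac{829}{35} = - \frac{9853211}{35}$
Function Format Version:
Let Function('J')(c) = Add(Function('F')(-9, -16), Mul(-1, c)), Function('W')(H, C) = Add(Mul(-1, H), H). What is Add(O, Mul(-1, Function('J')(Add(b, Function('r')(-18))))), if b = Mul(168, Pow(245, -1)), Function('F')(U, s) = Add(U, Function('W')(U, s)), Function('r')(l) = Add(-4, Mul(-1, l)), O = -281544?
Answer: Rational(-9853211, 35) ≈ -2.8152e+5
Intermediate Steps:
Function('W')(H, C) = 0
Function('F')(U, s) = U (Function('F')(U, s) = Add(U, 0) = U)
b = Rational(24, 35) (b = Mul(168, Rational(1, 245)) = Rational(24, 35) ≈ 0.68571)
Function('J')(c) = Add(-9, Mul(-1, c))
Add(O, Mul(-1, Function('J')(Add(b, Function('r')(-18))))) = Add(-281544, Mul(-1, Add(-9, Mul(-1, Add(Rational(24, 35), Add(-4, Mul(-1, -18))))))) = Add(-281544, Mul(-1, Add(-9, Mul(-1, Add(Rational(24, 35), Add(-4, 18)))))) = Add(-281544, Mul(-1, Add(-9, Mul(-1, Add(Rational(24, 35), 14))))) = Add(-281544, Mul(-1, Add(-9, Mul(-1, Rational(514, 35))))) = Add(-281544, Mul(-1, Add(-9, Rational(-514, 35)))) = Add(-281544, Mul(-1, Rational(-829, 35))) = Add(-281544, Rational(829, 35)) = Rational(-9853211, 35)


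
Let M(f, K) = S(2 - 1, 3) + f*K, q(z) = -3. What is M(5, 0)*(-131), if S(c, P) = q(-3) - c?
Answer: 524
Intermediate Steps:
S(c, P) = -3 - c
M(f, K) = -4 + K*f (M(f, K) = (-3 - (2 - 1)) + f*K = (-3 - 1*1) + K*f = (-3 - 1) + K*f = -4 + K*f)
M(5, 0)*(-131) = (-4 + 0*5)*(-131) = (-4 + 0)*(-131) = -4*(-131) = 524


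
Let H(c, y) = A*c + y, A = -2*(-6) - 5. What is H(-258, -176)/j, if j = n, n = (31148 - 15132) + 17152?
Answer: -991/16584 ≈ -0.059756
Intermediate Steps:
n = 33168 (n = 16016 + 17152 = 33168)
A = 7 (A = 12 - 5 = 7)
j = 33168
H(c, y) = y + 7*c (H(c, y) = 7*c + y = y + 7*c)
H(-258, -176)/j = (-176 + 7*(-258))/33168 = (-176 - 1806)*(1/33168) = -1982*1/33168 = -991/16584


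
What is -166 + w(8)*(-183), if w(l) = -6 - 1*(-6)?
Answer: -166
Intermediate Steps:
w(l) = 0 (w(l) = -6 + 6 = 0)
-166 + w(8)*(-183) = -166 + 0*(-183) = -166 + 0 = -166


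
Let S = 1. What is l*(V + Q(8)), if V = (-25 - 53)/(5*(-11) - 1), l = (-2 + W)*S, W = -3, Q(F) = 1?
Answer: -335/28 ≈ -11.964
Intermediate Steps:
l = -5 (l = (-2 - 3)*1 = -5*1 = -5)
V = 39/28 (V = -78/(-55 - 1) = -78/(-56) = -78*(-1/56) = 39/28 ≈ 1.3929)
l*(V + Q(8)) = -5*(39/28 + 1) = -5*67/28 = -335/28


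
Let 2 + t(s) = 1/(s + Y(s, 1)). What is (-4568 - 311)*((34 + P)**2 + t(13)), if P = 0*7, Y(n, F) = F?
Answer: -11261429/2 ≈ -5.6307e+6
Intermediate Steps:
P = 0
t(s) = -2 + 1/(1 + s) (t(s) = -2 + 1/(s + 1) = -2 + 1/(1 + s))
(-4568 - 311)*((34 + P)**2 + t(13)) = (-4568 - 311)*((34 + 0)**2 + (-1 - 2*13)/(1 + 13)) = -4879*(34**2 + (-1 - 26)/14) = -4879*(1156 + (1/14)*(-27)) = -4879*(1156 - 27/14) = -4879*16157/14 = -11261429/2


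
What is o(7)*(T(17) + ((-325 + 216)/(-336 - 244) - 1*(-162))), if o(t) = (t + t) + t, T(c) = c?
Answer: 2182509/580 ≈ 3762.9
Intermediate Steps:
o(t) = 3*t (o(t) = 2*t + t = 3*t)
o(7)*(T(17) + ((-325 + 216)/(-336 - 244) - 1*(-162))) = (3*7)*(17 + ((-325 + 216)/(-336 - 244) - 1*(-162))) = 21*(17 + (-109/(-580) + 162)) = 21*(17 + (-109*(-1/580) + 162)) = 21*(17 + (109/580 + 162)) = 21*(17 + 94069/580) = 21*(103929/580) = 2182509/580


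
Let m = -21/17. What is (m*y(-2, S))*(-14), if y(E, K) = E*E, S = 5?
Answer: 1176/17 ≈ 69.177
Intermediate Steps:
m = -21/17 (m = -21*1/17 = -21/17 ≈ -1.2353)
y(E, K) = E**2
(m*y(-2, S))*(-14) = -21/17*(-2)**2*(-14) = -21/17*4*(-14) = -84/17*(-14) = 1176/17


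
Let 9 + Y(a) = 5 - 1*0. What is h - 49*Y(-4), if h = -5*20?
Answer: 96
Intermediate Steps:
h = -100
Y(a) = -4 (Y(a) = -9 + (5 - 1*0) = -9 + (5 + 0) = -9 + 5 = -4)
h - 49*Y(-4) = -100 - 49*(-4) = -100 + 196 = 96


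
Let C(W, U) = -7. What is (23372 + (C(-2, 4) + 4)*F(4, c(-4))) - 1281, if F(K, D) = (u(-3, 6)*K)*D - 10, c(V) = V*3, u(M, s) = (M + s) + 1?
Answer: 22697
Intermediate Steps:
u(M, s) = 1 + M + s
c(V) = 3*V
F(K, D) = -10 + 4*D*K (F(K, D) = ((1 - 3 + 6)*K)*D - 10 = (4*K)*D - 10 = 4*D*K - 10 = -10 + 4*D*K)
(23372 + (C(-2, 4) + 4)*F(4, c(-4))) - 1281 = (23372 + (-7 + 4)*(-10 + 4*(3*(-4))*4)) - 1281 = (23372 - 3*(-10 + 4*(-12)*4)) - 1281 = (23372 - 3*(-10 - 192)) - 1281 = (23372 - 3*(-202)) - 1281 = (23372 + 606) - 1281 = 23978 - 1281 = 22697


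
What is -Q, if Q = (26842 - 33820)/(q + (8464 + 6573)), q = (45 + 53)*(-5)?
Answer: 2326/4849 ≈ 0.47969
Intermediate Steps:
q = -490 (q = 98*(-5) = -490)
Q = -2326/4849 (Q = (26842 - 33820)/(-490 + (8464 + 6573)) = -6978/(-490 + 15037) = -6978/14547 = -6978*1/14547 = -2326/4849 ≈ -0.47969)
-Q = -1*(-2326/4849) = 2326/4849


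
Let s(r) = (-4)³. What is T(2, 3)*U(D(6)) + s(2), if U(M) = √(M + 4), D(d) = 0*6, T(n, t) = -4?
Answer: -72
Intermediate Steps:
D(d) = 0
s(r) = -64
U(M) = √(4 + M)
T(2, 3)*U(D(6)) + s(2) = -4*√(4 + 0) - 64 = -4*√4 - 64 = -4*2 - 64 = -8 - 64 = -72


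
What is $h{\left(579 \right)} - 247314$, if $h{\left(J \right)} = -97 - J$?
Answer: $-247990$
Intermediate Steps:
$h{\left(579 \right)} - 247314 = \left(-97 - 579\right) - 247314 = -676 - 247314 = -247990$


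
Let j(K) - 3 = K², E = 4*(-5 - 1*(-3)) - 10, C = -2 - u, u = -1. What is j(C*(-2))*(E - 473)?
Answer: -3437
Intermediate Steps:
C = -1 (C = -2 - 1*(-1) = -2 + 1 = -1)
E = -18 (E = 4*(-5 + 3) - 10 = 4*(-2) - 10 = -8 - 10 = -18)
j(K) = 3 + K²
j(C*(-2))*(E - 473) = (3 + (-1*(-2))²)*(-18 - 473) = (3 + 2²)*(-491) = (3 + 4)*(-491) = 7*(-491) = -3437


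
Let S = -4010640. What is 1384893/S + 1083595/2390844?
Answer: 86237194259/799067881680 ≈ 0.10792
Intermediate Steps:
1384893/S + 1083595/2390844 = 1384893/(-4010640) + 1083595/2390844 = 1384893*(-1/4010640) + 1083595*(1/2390844) = -461631/1336880 + 1083595/2390844 = 86237194259/799067881680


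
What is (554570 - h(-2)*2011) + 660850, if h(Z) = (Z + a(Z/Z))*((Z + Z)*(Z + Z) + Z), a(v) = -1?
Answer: 1299882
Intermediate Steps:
h(Z) = (-1 + Z)*(Z + 4*Z**2) (h(Z) = (Z - 1)*((Z + Z)*(Z + Z) + Z) = (-1 + Z)*((2*Z)*(2*Z) + Z) = (-1 + Z)*(4*Z**2 + Z) = (-1 + Z)*(Z + 4*Z**2))
(554570 - h(-2)*2011) + 660850 = (554570 - (-2*(-1 - 3*(-2) + 4*(-2)**2))*2011) + 660850 = (554570 - (-2*(-1 + 6 + 4*4))*2011) + 660850 = (554570 - (-2*(-1 + 6 + 16))*2011) + 660850 = (554570 - (-2*21)*2011) + 660850 = (554570 - (-42)*2011) + 660850 = (554570 - 1*(-84462)) + 660850 = (554570 + 84462) + 660850 = 639032 + 660850 = 1299882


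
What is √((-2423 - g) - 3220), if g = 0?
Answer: 3*I*√627 ≈ 75.12*I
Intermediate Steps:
√((-2423 - g) - 3220) = √((-2423 - 1*0) - 3220) = √((-2423 + 0) - 3220) = √(-2423 - 3220) = √(-5643) = 3*I*√627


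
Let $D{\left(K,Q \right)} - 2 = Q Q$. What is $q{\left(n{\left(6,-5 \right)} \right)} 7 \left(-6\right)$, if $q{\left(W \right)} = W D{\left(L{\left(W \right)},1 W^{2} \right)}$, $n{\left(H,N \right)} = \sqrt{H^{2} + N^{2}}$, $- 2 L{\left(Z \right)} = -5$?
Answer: $- 156366 \sqrt{61} \approx -1.2213 \cdot 10^{6}$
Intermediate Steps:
$L{\left(Z \right)} = \frac{5}{2}$ ($L{\left(Z \right)} = \left(- \frac{1}{2}\right) \left(-5\right) = \frac{5}{2}$)
$D{\left(K,Q \right)} = 2 + Q^{2}$ ($D{\left(K,Q \right)} = 2 + Q Q = 2 + Q^{2}$)
$q{\left(W \right)} = W \left(2 + W^{4}\right)$ ($q{\left(W \right)} = W \left(2 + \left(1 W^{2}\right)^{2}\right) = W \left(2 + \left(W^{2}\right)^{2}\right) = W \left(2 + W^{4}\right)$)
$q{\left(n{\left(6,-5 \right)} \right)} 7 \left(-6\right) = \sqrt{6^{2} + \left(-5\right)^{2}} \left(2 + \left(\sqrt{6^{2} + \left(-5\right)^{2}}\right)^{4}\right) 7 \left(-6\right) = \sqrt{36 + 25} \left(2 + \left(\sqrt{36 + 25}\right)^{4}\right) 7 \left(-6\right) = \sqrt{61} \left(2 + \left(\sqrt{61}\right)^{4}\right) 7 \left(-6\right) = \sqrt{61} \left(2 + 3721\right) 7 \left(-6\right) = \sqrt{61} \cdot 3723 \cdot 7 \left(-6\right) = 3723 \sqrt{61} \cdot 7 \left(-6\right) = 26061 \sqrt{61} \left(-6\right) = - 156366 \sqrt{61}$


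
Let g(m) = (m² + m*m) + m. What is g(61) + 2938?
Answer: 10441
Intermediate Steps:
g(m) = m + 2*m² (g(m) = (m² + m²) + m = 2*m² + m = m + 2*m²)
g(61) + 2938 = 61*(1 + 2*61) + 2938 = 61*(1 + 122) + 2938 = 61*123 + 2938 = 7503 + 2938 = 10441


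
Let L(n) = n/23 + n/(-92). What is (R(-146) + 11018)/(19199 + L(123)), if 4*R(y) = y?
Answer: 1010298/1766677 ≈ 0.57186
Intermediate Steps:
L(n) = 3*n/92 (L(n) = n*(1/23) + n*(-1/92) = n/23 - n/92 = 3*n/92)
R(y) = y/4
(R(-146) + 11018)/(19199 + L(123)) = ((1/4)*(-146) + 11018)/(19199 + (3/92)*123) = (-73/2 + 11018)/(19199 + 369/92) = 21963/(2*(1766677/92)) = (21963/2)*(92/1766677) = 1010298/1766677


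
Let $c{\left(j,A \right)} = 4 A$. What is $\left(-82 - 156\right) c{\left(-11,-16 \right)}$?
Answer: $15232$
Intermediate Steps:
$\left(-82 - 156\right) c{\left(-11,-16 \right)} = \left(-82 - 156\right) 4 \left(-16\right) = \left(-82 + \left(-197 + 41\right)\right) \left(-64\right) = \left(-82 - 156\right) \left(-64\right) = \left(-238\right) \left(-64\right) = 15232$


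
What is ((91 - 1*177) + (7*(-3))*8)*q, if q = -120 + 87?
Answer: 8382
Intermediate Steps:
q = -33
((91 - 1*177) + (7*(-3))*8)*q = ((91 - 1*177) + (7*(-3))*8)*(-33) = ((91 - 177) - 21*8)*(-33) = (-86 - 168)*(-33) = -254*(-33) = 8382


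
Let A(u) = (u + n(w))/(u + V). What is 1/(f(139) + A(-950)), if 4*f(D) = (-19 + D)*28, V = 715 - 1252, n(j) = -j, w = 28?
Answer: 1487/1250058 ≈ 0.0011895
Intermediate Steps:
V = -537
A(u) = (-28 + u)/(-537 + u) (A(u) = (u - 1*28)/(u - 537) = (u - 28)/(-537 + u) = (-28 + u)/(-537 + u))
f(D) = -133 + 7*D (f(D) = ((-19 + D)*28)/4 = (-532 + 28*D)/4 = -133 + 7*D)
1/(f(139) + A(-950)) = 1/((-133 + 7*139) + (-28 - 950)/(-537 - 950)) = 1/((-133 + 973) - 978/(-1487)) = 1/(840 - 1/1487*(-978)) = 1/(840 + 978/1487) = 1/(1250058/1487) = 1487/1250058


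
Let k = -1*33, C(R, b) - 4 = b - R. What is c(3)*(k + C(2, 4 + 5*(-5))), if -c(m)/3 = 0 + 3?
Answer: 468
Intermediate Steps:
C(R, b) = 4 + b - R (C(R, b) = 4 + (b - R) = 4 + b - R)
c(m) = -9 (c(m) = -3*(0 + 3) = -3*3 = -9)
k = -33
c(3)*(k + C(2, 4 + 5*(-5))) = -9*(-33 + (4 + (4 + 5*(-5)) - 1*2)) = -9*(-33 + (4 + (4 - 25) - 2)) = -9*(-33 + (4 - 21 - 2)) = -9*(-33 - 19) = -9*(-52) = 468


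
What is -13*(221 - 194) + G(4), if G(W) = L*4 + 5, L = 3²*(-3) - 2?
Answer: -462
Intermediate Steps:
L = -29 (L = 9*(-3) - 2 = -27 - 2 = -29)
G(W) = -111 (G(W) = -29*4 + 5 = -116 + 5 = -111)
-13*(221 - 194) + G(4) = -13*(221 - 194) - 111 = -13*27 - 111 = -351 - 111 = -462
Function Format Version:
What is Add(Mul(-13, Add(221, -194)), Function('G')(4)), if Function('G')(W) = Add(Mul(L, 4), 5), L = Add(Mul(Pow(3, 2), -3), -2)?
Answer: -462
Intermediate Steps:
L = -29 (L = Add(Mul(9, -3), -2) = Add(-27, -2) = -29)
Function('G')(W) = -111 (Function('G')(W) = Add(Mul(-29, 4), 5) = Add(-116, 5) = -111)
Add(Mul(-13, Add(221, -194)), Function('G')(4)) = Add(Mul(-13, Add(221, -194)), -111) = Add(Mul(-13, 27), -111) = Add(-351, -111) = -462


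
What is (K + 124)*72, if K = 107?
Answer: 16632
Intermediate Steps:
(K + 124)*72 = (107 + 124)*72 = 231*72 = 16632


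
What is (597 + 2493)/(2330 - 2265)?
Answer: 618/13 ≈ 47.538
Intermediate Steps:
(597 + 2493)/(2330 - 2265) = 3090/65 = 3090*(1/65) = 618/13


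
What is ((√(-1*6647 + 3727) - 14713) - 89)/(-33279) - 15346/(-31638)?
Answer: 163167535/175480167 - 2*I*√730/33279 ≈ 0.92983 - 0.0016238*I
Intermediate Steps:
((√(-1*6647 + 3727) - 14713) - 89)/(-33279) - 15346/(-31638) = ((√(-6647 + 3727) - 14713) - 89)*(-1/33279) - 15346*(-1/31638) = ((√(-2920) - 14713) - 89)*(-1/33279) + 7673/15819 = ((2*I*√730 - 14713) - 89)*(-1/33279) + 7673/15819 = ((-14713 + 2*I*√730) - 89)*(-1/33279) + 7673/15819 = (-14802 + 2*I*√730)*(-1/33279) + 7673/15819 = (4934/11093 - 2*I*√730/33279) + 7673/15819 = 163167535/175480167 - 2*I*√730/33279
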